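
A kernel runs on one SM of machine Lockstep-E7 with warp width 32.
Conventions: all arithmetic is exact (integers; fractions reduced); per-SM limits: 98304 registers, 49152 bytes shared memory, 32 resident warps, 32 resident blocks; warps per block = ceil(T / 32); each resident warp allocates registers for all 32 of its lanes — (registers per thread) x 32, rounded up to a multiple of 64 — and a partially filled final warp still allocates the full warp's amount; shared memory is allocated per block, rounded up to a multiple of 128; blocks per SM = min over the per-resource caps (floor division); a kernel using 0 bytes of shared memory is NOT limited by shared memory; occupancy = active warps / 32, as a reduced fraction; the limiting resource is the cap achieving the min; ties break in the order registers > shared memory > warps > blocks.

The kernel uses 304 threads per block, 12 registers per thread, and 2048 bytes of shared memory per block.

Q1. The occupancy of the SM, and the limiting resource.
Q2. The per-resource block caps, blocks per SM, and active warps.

Answer: occupancy 15/16, limited by warps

registers: 25 blocks
shared memory: 24 blocks
warps: 3 blocks
blocks: 32 blocks

Answer: 3 blocks, 30 active warps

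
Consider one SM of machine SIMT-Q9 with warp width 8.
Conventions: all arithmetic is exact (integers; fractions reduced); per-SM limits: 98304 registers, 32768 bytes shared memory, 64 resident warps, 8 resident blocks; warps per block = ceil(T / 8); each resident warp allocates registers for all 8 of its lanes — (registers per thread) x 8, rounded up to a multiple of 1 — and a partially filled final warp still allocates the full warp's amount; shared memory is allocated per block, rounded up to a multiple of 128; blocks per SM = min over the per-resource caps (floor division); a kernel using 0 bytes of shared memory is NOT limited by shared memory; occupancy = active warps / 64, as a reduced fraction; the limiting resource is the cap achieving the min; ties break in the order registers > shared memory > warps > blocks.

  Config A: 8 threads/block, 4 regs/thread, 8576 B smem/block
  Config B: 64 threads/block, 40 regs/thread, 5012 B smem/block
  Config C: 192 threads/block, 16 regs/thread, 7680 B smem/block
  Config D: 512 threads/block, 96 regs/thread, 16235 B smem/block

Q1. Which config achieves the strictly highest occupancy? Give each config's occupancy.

occupancies: A 3/64, B 3/4, C 3/4, D 1

Answer: D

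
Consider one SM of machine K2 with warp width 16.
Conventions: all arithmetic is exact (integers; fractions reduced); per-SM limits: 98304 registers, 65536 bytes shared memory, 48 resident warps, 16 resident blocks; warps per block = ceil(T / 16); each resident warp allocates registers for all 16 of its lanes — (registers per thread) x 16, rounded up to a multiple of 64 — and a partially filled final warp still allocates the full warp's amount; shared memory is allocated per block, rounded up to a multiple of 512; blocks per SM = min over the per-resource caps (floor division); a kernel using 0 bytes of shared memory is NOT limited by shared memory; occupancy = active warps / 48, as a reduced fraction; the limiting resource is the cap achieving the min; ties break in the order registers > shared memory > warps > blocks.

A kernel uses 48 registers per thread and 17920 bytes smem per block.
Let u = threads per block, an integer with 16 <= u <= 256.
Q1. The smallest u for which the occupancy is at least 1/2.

Answer: u = 113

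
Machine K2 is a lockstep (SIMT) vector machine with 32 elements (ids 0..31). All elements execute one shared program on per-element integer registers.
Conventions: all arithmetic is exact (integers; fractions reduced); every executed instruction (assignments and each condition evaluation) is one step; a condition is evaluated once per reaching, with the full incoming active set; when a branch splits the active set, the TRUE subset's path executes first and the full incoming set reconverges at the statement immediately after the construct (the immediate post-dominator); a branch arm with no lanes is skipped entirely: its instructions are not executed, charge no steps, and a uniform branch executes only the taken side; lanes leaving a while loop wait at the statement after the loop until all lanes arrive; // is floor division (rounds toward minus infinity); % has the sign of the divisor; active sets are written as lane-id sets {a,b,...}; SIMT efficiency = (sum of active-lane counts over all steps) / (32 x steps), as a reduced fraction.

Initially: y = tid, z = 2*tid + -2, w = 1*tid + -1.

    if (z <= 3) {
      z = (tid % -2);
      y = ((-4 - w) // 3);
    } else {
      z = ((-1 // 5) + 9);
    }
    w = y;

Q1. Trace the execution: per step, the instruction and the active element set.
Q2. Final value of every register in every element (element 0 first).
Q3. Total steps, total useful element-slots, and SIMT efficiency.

step 0: eval (z <= 3)                {0,1,2,3,4,5,6,7,8,9,10,11,12,13,14,15,16,17,18,19,20,21,22,23,24,25,26,27,28,29,30,31}
step 1: z <- (tid % -2)              {0,1,2}
step 2: y <- ((-4 - w) // 3)         {0,1,2}
step 3: z <- ((-1 // 5) + 9)         {3,4,5,6,7,8,9,10,11,12,13,14,15,16,17,18,19,20,21,22,23,24,25,26,27,28,29,30,31}
step 4: w <- y                       {0,1,2,3,4,5,6,7,8,9,10,11,12,13,14,15,16,17,18,19,20,21,22,23,24,25,26,27,28,29,30,31}

Answer: 5 steps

y: -1,-2,-2,3,4,5,6,7,8,9,10,11,12,13,14,15,16,17,18,19,20,21,22,23,24,25,26,27,28,29,30,31
z: 0,-1,0,8,8,8,8,8,8,8,8,8,8,8,8,8,8,8,8,8,8,8,8,8,8,8,8,8,8,8,8,8
w: -1,-2,-2,3,4,5,6,7,8,9,10,11,12,13,14,15,16,17,18,19,20,21,22,23,24,25,26,27,28,29,30,31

steps = 5; useful = 99; efficiency = 99/160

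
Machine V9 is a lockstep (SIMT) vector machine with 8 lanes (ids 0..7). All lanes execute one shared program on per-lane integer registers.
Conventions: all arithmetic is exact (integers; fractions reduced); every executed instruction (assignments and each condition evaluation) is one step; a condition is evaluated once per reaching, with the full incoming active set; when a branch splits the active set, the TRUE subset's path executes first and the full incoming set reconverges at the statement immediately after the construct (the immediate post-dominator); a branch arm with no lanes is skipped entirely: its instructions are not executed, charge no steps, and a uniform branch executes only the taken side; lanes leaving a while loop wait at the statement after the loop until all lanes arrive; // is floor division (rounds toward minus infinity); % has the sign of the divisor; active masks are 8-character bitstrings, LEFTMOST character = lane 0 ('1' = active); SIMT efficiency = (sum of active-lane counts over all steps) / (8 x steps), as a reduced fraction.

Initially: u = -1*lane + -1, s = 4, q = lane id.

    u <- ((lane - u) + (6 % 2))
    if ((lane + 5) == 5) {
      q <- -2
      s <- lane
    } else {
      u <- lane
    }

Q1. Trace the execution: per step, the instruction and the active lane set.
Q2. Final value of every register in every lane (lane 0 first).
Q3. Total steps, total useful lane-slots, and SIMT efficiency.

step 0: u <- ((lane - u) + (6 % 2))  11111111
step 1: eval ((lane + 5) == 5)       11111111
step 2: q <- -2                      10000000
step 3: s <- lane                    10000000
step 4: u <- lane                    01111111

Answer: 5 steps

u: 1,1,2,3,4,5,6,7
s: 0,4,4,4,4,4,4,4
q: -2,1,2,3,4,5,6,7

steps = 5; useful = 25; efficiency = 25/40 = 5/8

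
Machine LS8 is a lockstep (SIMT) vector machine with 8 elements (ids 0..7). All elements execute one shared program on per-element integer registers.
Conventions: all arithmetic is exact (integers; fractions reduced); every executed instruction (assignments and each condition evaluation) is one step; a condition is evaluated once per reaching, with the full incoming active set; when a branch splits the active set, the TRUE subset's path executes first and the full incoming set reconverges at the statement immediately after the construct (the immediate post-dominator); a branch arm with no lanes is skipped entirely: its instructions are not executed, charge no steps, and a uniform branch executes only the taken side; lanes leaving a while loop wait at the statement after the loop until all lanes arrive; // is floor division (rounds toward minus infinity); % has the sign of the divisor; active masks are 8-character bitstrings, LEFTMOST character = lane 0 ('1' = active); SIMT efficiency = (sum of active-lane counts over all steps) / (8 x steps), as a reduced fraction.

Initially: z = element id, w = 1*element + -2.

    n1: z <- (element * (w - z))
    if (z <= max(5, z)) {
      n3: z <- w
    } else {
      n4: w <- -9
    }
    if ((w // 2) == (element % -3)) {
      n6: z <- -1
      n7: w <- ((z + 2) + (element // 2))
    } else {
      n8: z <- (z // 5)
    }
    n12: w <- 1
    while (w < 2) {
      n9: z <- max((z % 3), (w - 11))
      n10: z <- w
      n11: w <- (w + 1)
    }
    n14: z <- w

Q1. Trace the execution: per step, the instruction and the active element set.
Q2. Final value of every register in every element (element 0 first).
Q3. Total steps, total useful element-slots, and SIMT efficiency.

step 0: z <- (element * (w - z))     11111111
step 1: eval (z <= max(5, z))        11111111
step 2: z <- w                       11111111
step 3: eval ((w // 2) == (element % -3)) 11111111
step 4: z <- -1                      00010000
step 5: w <- ((z + 2) + (element // 2)) 00010000
step 6: z <- (z // 5)                11101111
step 7: w <- 1                       11111111
step 8: eval (w < 2)                 11111111
step 9: z <- max((z % 3), (w - 11))  11111111
step 10: z <- w                       11111111
step 11: w <- (w + 1)                 11111111
step 12: eval (w < 2)                 11111111
step 13: z <- w                       11111111

Answer: 14 steps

z: 2,2,2,2,2,2,2,2
w: 2,2,2,2,2,2,2,2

steps = 14; useful = 97; efficiency = 97/112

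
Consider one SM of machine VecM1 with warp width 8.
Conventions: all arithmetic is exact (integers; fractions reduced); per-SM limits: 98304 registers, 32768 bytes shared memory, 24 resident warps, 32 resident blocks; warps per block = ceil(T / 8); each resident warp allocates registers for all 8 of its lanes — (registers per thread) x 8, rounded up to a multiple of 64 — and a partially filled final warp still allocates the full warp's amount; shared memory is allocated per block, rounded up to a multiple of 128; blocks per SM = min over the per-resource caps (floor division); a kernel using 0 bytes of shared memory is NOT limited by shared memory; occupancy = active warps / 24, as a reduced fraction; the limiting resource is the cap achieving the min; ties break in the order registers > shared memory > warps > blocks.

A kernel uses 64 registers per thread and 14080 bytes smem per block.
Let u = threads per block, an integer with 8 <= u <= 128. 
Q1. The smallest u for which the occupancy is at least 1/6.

Answer: u = 9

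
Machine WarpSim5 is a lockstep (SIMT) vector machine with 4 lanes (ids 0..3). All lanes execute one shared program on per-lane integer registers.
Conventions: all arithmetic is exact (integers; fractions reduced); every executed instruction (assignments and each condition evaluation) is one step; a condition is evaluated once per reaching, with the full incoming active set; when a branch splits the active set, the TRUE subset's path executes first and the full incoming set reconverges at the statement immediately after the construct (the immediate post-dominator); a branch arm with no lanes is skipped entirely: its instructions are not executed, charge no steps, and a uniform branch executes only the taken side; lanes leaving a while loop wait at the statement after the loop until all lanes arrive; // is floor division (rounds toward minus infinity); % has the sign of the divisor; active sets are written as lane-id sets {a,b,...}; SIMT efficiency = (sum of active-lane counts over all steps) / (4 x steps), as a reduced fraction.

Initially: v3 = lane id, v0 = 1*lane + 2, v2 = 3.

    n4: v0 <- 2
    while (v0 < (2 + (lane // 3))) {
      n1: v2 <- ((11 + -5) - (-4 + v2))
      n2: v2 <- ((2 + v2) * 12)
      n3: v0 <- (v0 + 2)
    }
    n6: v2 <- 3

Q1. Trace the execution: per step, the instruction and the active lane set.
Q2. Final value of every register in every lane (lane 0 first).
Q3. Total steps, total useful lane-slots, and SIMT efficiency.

step 0: v0 <- 2                      {0,1,2,3}
step 1: eval (v0 < (2 + (lane // 3))) {0,1,2,3}
step 2: v2 <- ((11 + -5) - (-4 + v2)) {3}
step 3: v2 <- ((2 + v2) * 12)        {3}
step 4: v0 <- (v0 + 2)               {3}
step 5: eval (v0 < (2 + (lane // 3))) {3}
step 6: v2 <- 3                      {0,1,2,3}

Answer: 7 steps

v3: 0,1,2,3
v0: 2,2,2,4
v2: 3,3,3,3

steps = 7; useful = 16; efficiency = 16/28 = 4/7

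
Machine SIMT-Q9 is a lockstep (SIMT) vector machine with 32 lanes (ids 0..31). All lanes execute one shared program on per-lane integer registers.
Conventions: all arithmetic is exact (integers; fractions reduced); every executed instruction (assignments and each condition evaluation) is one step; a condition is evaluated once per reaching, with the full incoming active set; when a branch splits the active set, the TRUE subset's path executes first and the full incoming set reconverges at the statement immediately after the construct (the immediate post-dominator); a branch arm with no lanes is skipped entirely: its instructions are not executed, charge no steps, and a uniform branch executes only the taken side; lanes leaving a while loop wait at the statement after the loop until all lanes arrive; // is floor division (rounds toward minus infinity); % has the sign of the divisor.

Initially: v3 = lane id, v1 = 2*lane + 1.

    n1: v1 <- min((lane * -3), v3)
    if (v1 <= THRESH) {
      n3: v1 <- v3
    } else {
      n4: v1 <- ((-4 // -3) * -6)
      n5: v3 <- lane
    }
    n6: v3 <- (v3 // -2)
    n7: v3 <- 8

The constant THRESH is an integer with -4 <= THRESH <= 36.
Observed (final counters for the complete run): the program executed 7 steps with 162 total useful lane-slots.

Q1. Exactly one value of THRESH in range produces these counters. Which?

Answer: THRESH = -4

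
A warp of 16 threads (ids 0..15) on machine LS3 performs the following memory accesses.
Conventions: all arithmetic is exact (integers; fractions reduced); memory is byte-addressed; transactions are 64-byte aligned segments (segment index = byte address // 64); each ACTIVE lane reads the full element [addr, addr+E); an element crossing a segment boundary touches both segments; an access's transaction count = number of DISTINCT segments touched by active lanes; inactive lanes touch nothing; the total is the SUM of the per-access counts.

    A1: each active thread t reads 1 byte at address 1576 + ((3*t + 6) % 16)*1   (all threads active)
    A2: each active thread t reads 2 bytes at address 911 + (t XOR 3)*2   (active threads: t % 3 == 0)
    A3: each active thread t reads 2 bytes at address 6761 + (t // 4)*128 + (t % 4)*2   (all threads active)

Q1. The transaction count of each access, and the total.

A1: 1 transaction
A2: 1 transaction
A3: 4 transactions

Answer: 1,1,4; total 6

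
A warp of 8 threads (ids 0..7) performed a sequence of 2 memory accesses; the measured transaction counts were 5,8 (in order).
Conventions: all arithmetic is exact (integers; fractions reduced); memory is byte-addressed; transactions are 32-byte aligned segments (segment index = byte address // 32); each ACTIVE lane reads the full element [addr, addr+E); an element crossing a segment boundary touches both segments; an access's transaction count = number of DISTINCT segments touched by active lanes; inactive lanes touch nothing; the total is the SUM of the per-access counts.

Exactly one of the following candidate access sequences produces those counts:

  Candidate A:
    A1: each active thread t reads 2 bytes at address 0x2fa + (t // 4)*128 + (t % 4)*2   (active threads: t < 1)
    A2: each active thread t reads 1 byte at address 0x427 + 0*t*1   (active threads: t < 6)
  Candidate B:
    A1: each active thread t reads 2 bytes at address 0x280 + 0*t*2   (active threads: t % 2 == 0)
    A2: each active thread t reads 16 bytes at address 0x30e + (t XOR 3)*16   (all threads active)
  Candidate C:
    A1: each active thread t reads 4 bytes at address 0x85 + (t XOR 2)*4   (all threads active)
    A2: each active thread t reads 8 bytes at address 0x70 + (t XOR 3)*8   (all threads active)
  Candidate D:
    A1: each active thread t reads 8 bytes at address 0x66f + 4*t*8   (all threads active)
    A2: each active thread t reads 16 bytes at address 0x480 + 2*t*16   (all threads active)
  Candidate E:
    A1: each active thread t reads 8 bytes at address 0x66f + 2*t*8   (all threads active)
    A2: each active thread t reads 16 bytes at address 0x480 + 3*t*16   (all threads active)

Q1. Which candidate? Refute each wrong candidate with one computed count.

A: A1 gives 1 transaction, not 5
B: A1 gives 1 transaction, not 5
C: A1 gives 2 transactions, not 5
D: A1 gives 8 transactions, not 5
E: all counts match (5,8)

Answer: E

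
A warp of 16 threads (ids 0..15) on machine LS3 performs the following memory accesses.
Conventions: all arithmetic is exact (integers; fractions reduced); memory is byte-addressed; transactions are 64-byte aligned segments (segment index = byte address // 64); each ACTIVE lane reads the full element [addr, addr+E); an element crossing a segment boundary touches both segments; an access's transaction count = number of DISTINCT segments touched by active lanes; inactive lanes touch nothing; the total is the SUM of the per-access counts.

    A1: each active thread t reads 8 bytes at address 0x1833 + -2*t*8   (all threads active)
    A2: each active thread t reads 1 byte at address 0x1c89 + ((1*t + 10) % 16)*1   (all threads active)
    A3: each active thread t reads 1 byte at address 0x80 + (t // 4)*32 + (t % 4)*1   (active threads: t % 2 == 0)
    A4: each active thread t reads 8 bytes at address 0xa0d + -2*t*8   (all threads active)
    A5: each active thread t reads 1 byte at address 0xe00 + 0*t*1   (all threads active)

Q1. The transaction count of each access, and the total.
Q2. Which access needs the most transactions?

A1: 4 transactions
A2: 1 transaction
A3: 2 transactions
A4: 5 transactions
A5: 1 transaction

Answer: 4,1,2,5,1; total 13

Answer: A4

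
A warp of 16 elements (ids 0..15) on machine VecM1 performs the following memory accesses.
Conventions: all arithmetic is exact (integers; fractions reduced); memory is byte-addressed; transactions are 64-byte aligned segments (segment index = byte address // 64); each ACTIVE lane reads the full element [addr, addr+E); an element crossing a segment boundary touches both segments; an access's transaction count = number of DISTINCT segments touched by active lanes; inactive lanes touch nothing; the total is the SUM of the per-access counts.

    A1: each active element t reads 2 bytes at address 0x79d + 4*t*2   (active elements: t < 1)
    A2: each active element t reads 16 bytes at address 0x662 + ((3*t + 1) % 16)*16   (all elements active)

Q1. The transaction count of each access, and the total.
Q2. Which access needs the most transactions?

A1: 1 transaction
A2: 5 transactions

Answer: 1,5; total 6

Answer: A2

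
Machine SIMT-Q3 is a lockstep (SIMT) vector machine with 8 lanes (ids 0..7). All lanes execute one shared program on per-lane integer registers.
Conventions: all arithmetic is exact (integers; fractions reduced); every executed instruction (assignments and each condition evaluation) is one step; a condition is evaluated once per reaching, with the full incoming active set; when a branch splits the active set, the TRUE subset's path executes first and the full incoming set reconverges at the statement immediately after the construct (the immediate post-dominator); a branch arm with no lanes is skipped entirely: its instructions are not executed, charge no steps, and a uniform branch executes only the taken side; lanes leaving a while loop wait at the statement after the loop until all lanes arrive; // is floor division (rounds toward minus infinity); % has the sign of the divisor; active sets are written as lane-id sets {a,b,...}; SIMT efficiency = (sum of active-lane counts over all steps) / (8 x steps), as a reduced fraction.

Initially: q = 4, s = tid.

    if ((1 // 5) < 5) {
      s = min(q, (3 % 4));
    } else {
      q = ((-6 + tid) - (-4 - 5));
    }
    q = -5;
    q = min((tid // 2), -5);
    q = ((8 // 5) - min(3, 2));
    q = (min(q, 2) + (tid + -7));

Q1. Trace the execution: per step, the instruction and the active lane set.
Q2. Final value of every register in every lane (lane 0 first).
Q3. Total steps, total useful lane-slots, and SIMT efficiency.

step 0: eval ((1 // 5) < 5)          {0,1,2,3,4,5,6,7}
step 1: s <- min(q, (3 % 4))         {0,1,2,3,4,5,6,7}
step 2: q <- -5                      {0,1,2,3,4,5,6,7}
step 3: q <- min((tid // 2), -5)     {0,1,2,3,4,5,6,7}
step 4: q <- ((8 // 5) - min(3, 2))  {0,1,2,3,4,5,6,7}
step 5: q <- (min(q, 2) + (tid + -7)) {0,1,2,3,4,5,6,7}

Answer: 6 steps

q: -8,-7,-6,-5,-4,-3,-2,-1
s: 3,3,3,3,3,3,3,3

steps = 6; useful = 48; efficiency = 48/48 = 1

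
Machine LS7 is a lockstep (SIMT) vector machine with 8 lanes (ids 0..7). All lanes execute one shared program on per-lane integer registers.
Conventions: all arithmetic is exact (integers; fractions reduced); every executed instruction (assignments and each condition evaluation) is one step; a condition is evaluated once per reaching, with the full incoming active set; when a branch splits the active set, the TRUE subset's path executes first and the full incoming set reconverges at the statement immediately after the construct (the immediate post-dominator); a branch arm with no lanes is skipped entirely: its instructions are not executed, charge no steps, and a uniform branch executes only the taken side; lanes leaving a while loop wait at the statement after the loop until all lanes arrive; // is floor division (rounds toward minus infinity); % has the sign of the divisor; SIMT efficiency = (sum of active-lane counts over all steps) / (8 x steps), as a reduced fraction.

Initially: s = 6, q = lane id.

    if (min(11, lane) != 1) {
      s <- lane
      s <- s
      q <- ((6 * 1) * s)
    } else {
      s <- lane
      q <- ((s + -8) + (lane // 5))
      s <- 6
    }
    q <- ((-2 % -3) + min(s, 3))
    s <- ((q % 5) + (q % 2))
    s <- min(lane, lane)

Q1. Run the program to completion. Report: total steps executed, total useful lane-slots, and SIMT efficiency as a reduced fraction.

Answer: 10 steps, 56 useful, 7/10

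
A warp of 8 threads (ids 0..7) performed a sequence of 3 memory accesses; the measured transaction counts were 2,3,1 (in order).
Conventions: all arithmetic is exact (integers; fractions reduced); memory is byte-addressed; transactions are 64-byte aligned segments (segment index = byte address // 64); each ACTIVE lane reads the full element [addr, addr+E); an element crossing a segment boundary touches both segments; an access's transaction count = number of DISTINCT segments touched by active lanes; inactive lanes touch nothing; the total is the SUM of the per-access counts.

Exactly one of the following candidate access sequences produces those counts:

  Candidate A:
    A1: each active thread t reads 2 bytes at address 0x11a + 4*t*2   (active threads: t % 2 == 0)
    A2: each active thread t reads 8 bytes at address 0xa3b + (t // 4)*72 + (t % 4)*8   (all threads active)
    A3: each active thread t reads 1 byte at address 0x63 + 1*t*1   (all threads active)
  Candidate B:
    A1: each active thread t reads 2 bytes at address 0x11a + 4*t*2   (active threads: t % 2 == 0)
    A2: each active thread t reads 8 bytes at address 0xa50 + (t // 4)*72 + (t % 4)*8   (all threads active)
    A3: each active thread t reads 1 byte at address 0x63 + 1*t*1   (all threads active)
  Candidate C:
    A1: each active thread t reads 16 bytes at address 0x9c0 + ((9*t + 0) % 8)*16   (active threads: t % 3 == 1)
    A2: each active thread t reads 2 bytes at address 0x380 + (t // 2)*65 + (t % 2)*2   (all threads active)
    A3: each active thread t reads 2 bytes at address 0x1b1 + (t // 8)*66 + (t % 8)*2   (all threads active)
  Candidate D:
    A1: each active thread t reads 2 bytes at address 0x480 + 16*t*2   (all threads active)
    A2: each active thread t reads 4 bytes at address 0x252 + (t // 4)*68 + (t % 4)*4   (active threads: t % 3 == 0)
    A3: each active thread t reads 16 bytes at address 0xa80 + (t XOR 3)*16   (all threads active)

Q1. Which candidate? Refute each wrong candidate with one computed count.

B: A2 gives 2 transactions, not 3
C: A2 gives 4 transactions, not 3
D: A1 gives 4 transactions, not 2
A: all counts match (2,3,1)

Answer: A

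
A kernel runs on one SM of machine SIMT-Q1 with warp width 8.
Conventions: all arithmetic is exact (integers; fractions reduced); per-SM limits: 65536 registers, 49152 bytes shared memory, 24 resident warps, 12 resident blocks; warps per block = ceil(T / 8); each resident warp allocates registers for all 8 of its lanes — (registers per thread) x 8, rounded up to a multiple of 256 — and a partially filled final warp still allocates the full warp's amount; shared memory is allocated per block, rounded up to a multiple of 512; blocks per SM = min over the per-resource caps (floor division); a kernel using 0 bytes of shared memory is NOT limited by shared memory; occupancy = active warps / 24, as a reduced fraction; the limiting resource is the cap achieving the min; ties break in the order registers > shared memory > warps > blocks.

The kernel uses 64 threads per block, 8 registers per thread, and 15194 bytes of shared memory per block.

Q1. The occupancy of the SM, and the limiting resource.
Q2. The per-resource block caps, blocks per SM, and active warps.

Answer: occupancy 1, limited by shared memory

registers: 32 blocks
shared memory: 3 blocks
warps: 3 blocks
blocks: 12 blocks

Answer: 3 blocks, 24 active warps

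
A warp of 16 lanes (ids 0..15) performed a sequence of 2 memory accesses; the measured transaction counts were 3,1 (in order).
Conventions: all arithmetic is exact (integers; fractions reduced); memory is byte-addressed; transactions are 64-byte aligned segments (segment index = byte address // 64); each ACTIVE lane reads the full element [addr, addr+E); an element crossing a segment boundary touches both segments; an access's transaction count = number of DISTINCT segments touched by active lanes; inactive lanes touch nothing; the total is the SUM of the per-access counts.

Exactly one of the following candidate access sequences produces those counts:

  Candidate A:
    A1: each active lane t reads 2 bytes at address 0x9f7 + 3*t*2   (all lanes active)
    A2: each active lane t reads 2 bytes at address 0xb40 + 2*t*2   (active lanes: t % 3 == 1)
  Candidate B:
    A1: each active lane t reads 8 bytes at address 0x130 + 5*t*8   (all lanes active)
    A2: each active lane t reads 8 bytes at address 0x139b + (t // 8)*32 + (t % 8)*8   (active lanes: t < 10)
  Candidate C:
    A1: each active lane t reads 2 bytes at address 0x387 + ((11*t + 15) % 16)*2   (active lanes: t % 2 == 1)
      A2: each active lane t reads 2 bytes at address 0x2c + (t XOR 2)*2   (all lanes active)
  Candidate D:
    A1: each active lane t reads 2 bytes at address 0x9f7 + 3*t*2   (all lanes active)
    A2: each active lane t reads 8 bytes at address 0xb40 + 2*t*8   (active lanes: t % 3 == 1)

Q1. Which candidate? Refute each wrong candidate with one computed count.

B: A1 gives 11 transactions, not 3
C: A1 gives 1 transaction, not 3
D: A2 gives 4 transactions, not 1
A: all counts match (3,1)

Answer: A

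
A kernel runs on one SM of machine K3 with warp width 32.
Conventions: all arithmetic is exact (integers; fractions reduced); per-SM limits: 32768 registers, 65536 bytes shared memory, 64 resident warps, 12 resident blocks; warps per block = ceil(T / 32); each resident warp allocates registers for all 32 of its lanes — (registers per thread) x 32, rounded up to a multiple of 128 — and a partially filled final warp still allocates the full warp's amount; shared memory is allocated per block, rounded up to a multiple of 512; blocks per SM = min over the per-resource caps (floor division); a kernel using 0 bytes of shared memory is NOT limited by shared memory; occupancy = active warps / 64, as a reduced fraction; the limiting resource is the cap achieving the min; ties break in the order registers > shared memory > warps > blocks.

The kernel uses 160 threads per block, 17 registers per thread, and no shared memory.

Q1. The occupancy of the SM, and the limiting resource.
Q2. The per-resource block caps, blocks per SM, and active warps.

Answer: occupancy 25/32, limited by registers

registers: 10 blocks
shared memory: no limit (kernel uses none)
warps: 12 blocks
blocks: 12 blocks

Answer: 10 blocks, 50 active warps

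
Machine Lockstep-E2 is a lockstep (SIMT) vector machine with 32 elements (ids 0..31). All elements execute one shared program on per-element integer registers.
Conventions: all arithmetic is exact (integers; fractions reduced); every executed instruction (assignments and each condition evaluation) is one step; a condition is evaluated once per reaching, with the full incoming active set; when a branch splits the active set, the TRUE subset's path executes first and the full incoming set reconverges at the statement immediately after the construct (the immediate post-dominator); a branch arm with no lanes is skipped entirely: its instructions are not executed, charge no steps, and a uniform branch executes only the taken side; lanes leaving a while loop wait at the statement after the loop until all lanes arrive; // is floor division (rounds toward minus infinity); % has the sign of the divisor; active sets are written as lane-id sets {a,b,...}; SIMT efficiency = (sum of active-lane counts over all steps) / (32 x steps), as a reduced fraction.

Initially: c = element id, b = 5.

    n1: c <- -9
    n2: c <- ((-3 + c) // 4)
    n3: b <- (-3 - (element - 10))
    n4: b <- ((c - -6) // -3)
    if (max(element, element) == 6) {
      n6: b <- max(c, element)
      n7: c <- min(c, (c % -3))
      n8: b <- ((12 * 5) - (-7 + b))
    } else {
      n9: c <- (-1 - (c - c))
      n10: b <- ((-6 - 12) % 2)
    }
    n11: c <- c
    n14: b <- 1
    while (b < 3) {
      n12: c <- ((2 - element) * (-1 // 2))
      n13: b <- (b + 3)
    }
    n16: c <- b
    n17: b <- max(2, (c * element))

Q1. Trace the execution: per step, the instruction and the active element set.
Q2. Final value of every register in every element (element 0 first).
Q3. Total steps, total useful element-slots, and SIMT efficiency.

step 0: c <- -9                      {0,1,2,3,4,5,6,7,8,9,10,11,12,13,14,15,16,17,18,19,20,21,22,23,24,25,26,27,28,29,30,31}
step 1: c <- ((-3 + c) // 4)         {0,1,2,3,4,5,6,7,8,9,10,11,12,13,14,15,16,17,18,19,20,21,22,23,24,25,26,27,28,29,30,31}
step 2: b <- (-3 - (element - 10))   {0,1,2,3,4,5,6,7,8,9,10,11,12,13,14,15,16,17,18,19,20,21,22,23,24,25,26,27,28,29,30,31}
step 3: b <- ((c - -6) // -3)        {0,1,2,3,4,5,6,7,8,9,10,11,12,13,14,15,16,17,18,19,20,21,22,23,24,25,26,27,28,29,30,31}
step 4: eval (max(element, element) == 6) {0,1,2,3,4,5,6,7,8,9,10,11,12,13,14,15,16,17,18,19,20,21,22,23,24,25,26,27,28,29,30,31}
step 5: b <- max(c, element)         {6}
step 6: c <- min(c, (c % -3))        {6}
step 7: b <- ((12 * 5) - (-7 + b))   {6}
step 8: c <- (-1 - (c - c))          {0,1,2,3,4,5,7,8,9,10,11,12,13,14,15,16,17,18,19,20,21,22,23,24,25,26,27,28,29,30,31}
step 9: b <- ((-6 - 12) % 2)         {0,1,2,3,4,5,7,8,9,10,11,12,13,14,15,16,17,18,19,20,21,22,23,24,25,26,27,28,29,30,31}
step 10: c <- c                       {0,1,2,3,4,5,6,7,8,9,10,11,12,13,14,15,16,17,18,19,20,21,22,23,24,25,26,27,28,29,30,31}
step 11: b <- 1                       {0,1,2,3,4,5,6,7,8,9,10,11,12,13,14,15,16,17,18,19,20,21,22,23,24,25,26,27,28,29,30,31}
step 12: eval (b < 3)                 {0,1,2,3,4,5,6,7,8,9,10,11,12,13,14,15,16,17,18,19,20,21,22,23,24,25,26,27,28,29,30,31}
step 13: c <- ((2 - element) * (-1 // 2)) {0,1,2,3,4,5,6,7,8,9,10,11,12,13,14,15,16,17,18,19,20,21,22,23,24,25,26,27,28,29,30,31}
step 14: b <- (b + 3)                 {0,1,2,3,4,5,6,7,8,9,10,11,12,13,14,15,16,17,18,19,20,21,22,23,24,25,26,27,28,29,30,31}
step 15: eval (b < 3)                 {0,1,2,3,4,5,6,7,8,9,10,11,12,13,14,15,16,17,18,19,20,21,22,23,24,25,26,27,28,29,30,31}
step 16: c <- b                       {0,1,2,3,4,5,6,7,8,9,10,11,12,13,14,15,16,17,18,19,20,21,22,23,24,25,26,27,28,29,30,31}
step 17: b <- max(2, (c * element))   {0,1,2,3,4,5,6,7,8,9,10,11,12,13,14,15,16,17,18,19,20,21,22,23,24,25,26,27,28,29,30,31}

Answer: 18 steps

c: 4,4,4,4,4,4,4,4,4,4,4,4,4,4,4,4,4,4,4,4,4,4,4,4,4,4,4,4,4,4,4,4
b: 2,4,8,12,16,20,24,28,32,36,40,44,48,52,56,60,64,68,72,76,80,84,88,92,96,100,104,108,112,116,120,124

steps = 18; useful = 481; efficiency = 481/576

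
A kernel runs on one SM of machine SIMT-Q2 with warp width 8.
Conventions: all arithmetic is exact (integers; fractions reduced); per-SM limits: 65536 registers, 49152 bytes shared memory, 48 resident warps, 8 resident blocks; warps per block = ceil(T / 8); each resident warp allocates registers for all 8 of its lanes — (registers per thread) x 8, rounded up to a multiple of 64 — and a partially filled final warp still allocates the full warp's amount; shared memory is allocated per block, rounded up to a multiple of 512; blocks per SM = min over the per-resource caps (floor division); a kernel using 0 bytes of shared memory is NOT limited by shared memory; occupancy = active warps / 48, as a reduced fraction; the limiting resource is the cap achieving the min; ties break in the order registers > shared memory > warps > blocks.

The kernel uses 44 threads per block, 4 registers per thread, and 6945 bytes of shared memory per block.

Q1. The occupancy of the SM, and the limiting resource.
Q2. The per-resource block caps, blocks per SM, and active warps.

Answer: occupancy 3/4, limited by shared memory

registers: 170 blocks
shared memory: 6 blocks
warps: 8 blocks
blocks: 8 blocks

Answer: 6 blocks, 36 active warps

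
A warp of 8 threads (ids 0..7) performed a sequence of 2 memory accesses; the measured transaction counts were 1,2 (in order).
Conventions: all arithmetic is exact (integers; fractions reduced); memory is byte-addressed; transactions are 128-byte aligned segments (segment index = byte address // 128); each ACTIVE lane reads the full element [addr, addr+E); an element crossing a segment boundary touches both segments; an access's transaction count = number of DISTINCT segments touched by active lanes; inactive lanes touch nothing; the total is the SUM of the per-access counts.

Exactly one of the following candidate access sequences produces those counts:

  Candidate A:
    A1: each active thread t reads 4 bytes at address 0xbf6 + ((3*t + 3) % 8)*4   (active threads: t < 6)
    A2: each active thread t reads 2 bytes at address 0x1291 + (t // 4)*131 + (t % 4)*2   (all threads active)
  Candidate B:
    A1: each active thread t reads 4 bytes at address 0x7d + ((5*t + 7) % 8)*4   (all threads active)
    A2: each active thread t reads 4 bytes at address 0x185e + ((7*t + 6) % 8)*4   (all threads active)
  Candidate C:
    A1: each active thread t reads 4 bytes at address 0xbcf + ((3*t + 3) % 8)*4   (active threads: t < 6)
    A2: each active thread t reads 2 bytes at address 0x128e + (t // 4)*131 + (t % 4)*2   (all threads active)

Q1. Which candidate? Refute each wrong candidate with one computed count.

A: A1 gives 2 transactions, not 1
B: A1 gives 2 transactions, not 1
C: all counts match (1,2)

Answer: C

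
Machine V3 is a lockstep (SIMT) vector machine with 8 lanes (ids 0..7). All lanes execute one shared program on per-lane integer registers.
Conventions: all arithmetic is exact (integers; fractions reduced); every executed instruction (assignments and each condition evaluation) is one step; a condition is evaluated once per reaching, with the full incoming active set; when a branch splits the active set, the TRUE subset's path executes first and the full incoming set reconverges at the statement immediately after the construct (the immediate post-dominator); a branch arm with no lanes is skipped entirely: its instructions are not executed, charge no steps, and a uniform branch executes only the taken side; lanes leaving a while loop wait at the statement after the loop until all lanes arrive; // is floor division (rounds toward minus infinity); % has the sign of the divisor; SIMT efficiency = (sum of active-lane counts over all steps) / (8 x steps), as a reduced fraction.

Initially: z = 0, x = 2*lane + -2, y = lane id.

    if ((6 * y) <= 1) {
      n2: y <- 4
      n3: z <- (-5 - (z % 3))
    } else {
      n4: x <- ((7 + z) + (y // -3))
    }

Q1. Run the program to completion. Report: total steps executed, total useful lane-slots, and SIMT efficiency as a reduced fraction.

Answer: 4 steps, 17 useful, 17/32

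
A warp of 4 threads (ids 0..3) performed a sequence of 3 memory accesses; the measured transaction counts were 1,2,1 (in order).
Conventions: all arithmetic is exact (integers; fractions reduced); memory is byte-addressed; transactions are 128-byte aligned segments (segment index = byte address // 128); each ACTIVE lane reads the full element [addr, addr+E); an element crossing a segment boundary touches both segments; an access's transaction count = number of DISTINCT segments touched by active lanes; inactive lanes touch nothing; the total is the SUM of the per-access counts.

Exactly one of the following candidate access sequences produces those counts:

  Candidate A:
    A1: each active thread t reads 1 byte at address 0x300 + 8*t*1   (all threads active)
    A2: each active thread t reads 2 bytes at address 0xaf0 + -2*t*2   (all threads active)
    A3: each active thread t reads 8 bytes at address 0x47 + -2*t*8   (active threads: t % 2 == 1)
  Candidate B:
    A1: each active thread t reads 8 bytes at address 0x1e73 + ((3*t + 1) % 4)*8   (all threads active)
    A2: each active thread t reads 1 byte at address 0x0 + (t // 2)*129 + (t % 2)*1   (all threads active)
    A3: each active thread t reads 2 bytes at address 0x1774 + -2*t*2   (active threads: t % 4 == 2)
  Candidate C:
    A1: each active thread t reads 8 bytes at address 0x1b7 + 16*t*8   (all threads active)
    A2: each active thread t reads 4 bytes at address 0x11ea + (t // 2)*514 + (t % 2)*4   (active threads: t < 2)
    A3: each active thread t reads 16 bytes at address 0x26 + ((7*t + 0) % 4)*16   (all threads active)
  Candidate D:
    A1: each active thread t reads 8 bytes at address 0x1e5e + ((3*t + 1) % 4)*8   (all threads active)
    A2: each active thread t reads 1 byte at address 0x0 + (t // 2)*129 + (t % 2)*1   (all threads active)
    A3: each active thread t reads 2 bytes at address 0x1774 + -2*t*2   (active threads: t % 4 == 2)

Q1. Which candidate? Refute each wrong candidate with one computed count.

A: A2 gives 1 transaction, not 2
B: A1 gives 2 transactions, not 1
C: A1 gives 4 transactions, not 1
D: all counts match (1,2,1)

Answer: D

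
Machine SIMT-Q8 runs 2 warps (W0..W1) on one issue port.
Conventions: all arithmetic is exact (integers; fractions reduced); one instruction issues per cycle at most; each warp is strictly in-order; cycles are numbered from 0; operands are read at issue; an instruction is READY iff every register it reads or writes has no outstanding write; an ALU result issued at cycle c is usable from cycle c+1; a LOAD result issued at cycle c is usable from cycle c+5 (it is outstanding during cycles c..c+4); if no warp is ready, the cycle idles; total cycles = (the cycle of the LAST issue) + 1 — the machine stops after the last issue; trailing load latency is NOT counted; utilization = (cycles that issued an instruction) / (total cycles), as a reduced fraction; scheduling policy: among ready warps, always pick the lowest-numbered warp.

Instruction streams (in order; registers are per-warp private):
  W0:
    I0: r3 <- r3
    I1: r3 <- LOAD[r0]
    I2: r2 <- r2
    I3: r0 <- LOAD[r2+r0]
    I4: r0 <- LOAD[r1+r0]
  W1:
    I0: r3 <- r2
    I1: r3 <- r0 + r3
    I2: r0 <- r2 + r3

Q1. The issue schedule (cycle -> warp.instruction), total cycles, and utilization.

cycle 0: W0.I0
cycle 1: W0.I1
cycle 2: W0.I2
cycle 3: W0.I3
cycle 4: W1.I0
cycle 5: W1.I1
cycle 6: W1.I2
cycle 7: idle
cycle 8: W0.I4

Answer: 9 cycles, utilization 8/9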